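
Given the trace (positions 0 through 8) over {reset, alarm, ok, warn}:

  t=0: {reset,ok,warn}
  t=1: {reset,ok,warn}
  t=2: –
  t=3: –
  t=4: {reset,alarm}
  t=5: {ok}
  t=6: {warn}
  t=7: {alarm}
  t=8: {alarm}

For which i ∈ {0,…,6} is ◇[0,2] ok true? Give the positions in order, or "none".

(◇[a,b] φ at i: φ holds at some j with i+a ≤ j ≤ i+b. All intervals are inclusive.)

Evaluate at each i in [0,6]:
  i=0: ✓ (witness j=0)
  i=1: ✓ (witness j=1)
  i=2: ✗ (none in [2,4])
  i=3: ✓ (witness j=5)
  i=4: ✓ (witness j=5)
  i=5: ✓ (witness j=5)
  i=6: ✗ (none in [6,8])

0, 1, 3, 4, 5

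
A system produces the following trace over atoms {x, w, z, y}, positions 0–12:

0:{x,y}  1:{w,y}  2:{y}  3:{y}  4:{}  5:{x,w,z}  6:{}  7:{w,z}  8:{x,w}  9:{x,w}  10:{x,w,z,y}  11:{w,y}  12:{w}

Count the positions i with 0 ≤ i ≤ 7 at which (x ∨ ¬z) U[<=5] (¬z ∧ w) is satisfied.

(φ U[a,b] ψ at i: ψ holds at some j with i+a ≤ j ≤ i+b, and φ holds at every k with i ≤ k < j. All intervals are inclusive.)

Evaluate at each i in [0,7]:
  i=0: ✓ (rhs at j=1; lhs holds on [0,0])
  i=1: ✓ (rhs at j=1)
  i=2: ✗ (no rhs in [2,7])
  i=3: ✗ (lhs fails at k=7 before rhs at j=8)
  i=4: ✗ (lhs fails at k=7 before rhs at j=8)
  i=5: ✗ (lhs fails at k=7 before rhs at j=8)
  i=6: ✗ (lhs fails at k=7 before rhs at j=8)
  i=7: ✗ (lhs fails at k=7 before rhs at j=8)
Positions where it holds: {0, 1} → 2.

2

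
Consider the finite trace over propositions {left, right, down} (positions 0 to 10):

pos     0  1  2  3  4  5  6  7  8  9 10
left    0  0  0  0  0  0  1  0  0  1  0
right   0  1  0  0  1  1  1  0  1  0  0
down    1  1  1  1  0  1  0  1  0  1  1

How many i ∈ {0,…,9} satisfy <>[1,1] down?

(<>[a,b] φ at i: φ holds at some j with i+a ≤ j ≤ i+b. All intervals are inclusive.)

Evaluate at each i in [0,9]:
  i=0: ✓ (witness j=1)
  i=1: ✓ (witness j=2)
  i=2: ✓ (witness j=3)
  i=3: ✗ (none in [4,4])
  i=4: ✓ (witness j=5)
  i=5: ✗ (none in [6,6])
  i=6: ✓ (witness j=7)
  i=7: ✗ (none in [8,8])
  i=8: ✓ (witness j=9)
  i=9: ✓ (witness j=10)
Positions where it holds: {0, 1, 2, 4, 6, 8, 9} → 7.

7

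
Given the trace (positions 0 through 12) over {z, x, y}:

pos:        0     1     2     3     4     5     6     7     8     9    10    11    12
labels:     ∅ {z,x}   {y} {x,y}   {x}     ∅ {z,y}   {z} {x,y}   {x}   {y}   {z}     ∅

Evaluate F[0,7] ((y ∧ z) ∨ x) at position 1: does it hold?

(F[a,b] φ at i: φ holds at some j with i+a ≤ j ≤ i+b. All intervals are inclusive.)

Yes

Check ((y ∧ z) ∨ x) at each j in [1,8]:
  j=1: true
  j=2: false
  j=3: true
  j=4: true
  j=5: false
  j=6: true
  j=7: false
  j=8: true
Found at j=1 → formula holds.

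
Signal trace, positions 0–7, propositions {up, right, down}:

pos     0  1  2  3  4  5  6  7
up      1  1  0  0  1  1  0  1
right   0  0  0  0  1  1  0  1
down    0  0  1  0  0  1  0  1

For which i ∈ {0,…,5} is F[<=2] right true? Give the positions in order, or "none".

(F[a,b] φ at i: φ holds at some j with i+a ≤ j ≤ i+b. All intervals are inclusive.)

2, 3, 4, 5

Evaluate at each i in [0,5]:
  i=0: ✗ (none in [0,2])
  i=1: ✗ (none in [1,3])
  i=2: ✓ (witness j=4)
  i=3: ✓ (witness j=4)
  i=4: ✓ (witness j=4)
  i=5: ✓ (witness j=5)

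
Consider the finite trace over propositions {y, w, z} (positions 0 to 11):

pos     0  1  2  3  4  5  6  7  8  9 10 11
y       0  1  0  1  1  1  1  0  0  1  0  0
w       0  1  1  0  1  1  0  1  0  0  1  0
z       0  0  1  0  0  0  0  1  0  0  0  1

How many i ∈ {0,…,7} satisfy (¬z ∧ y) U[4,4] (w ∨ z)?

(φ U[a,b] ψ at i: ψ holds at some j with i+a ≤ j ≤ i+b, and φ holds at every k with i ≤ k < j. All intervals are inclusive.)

1

Evaluate at each i in [0,7]:
  i=0: ✗ (lhs fails at k=0 before rhs at j=4)
  i=1: ✗ (lhs fails at k=2 before rhs at j=5)
  i=2: ✗ (no rhs in [6,6])
  i=3: ✓ (rhs at j=7; lhs holds on [3,6])
  i=4: ✗ (no rhs in [8,8])
  i=5: ✗ (no rhs in [9,9])
  i=6: ✗ (lhs fails at k=7 before rhs at j=10)
  i=7: ✗ (lhs fails at k=7 before rhs at j=11)
Positions where it holds: {3} → 1.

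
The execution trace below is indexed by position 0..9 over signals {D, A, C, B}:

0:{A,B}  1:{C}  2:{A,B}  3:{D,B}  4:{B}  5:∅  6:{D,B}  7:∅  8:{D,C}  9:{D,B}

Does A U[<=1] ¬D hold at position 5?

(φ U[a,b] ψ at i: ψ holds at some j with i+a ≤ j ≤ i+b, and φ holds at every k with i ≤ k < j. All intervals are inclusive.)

Holds

Need some j in [5,6] with ¬D, and A at every k in [5,j-1].
  j=5: ¬D holds; no prefix to check → satisfied.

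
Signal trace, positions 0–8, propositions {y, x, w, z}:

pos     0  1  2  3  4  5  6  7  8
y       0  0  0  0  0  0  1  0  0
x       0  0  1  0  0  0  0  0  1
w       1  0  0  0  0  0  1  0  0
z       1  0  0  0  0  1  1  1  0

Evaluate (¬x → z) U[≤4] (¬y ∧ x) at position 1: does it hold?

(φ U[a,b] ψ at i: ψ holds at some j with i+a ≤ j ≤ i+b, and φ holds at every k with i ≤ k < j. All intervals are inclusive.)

Need some j in [1,5] with (¬y ∧ x), and (¬x → z) at every k in [1,j-1].
  j=1: (¬y ∧ x) false.
  j=2: (¬y ∧ x) holds, but (¬x → z) fails at k=1 → not this j.
  j=3: (¬y ∧ x) false.
  j=4: (¬y ∧ x) false.
  j=5: (¬y ∧ x) false.
No j in the window works → until fails.

No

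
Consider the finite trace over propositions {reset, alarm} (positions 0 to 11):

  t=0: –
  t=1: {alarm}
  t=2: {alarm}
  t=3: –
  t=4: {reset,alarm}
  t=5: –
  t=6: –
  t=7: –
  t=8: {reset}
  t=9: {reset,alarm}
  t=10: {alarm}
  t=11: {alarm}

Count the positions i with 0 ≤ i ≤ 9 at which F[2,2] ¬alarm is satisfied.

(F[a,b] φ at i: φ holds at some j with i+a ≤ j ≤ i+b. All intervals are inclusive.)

5

Evaluate at each i in [0,9]:
  i=0: ✗ (none in [2,2])
  i=1: ✓ (witness j=3)
  i=2: ✗ (none in [4,4])
  i=3: ✓ (witness j=5)
  i=4: ✓ (witness j=6)
  i=5: ✓ (witness j=7)
  i=6: ✓ (witness j=8)
  i=7: ✗ (none in [9,9])
  i=8: ✗ (none in [10,10])
  i=9: ✗ (none in [11,11])
Positions where it holds: {1, 3, 4, 5, 6} → 5.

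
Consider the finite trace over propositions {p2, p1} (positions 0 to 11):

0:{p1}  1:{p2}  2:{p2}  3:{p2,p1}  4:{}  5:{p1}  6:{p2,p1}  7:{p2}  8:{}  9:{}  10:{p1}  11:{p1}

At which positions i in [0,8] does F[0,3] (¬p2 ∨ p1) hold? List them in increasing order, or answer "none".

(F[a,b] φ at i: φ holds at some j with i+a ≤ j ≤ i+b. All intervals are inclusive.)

0, 1, 2, 3, 4, 5, 6, 7, 8

Evaluate at each i in [0,8]:
  i=0: ✓ (witness j=0)
  i=1: ✓ (witness j=3)
  i=2: ✓ (witness j=3)
  i=3: ✓ (witness j=3)
  i=4: ✓ (witness j=4)
  i=5: ✓ (witness j=5)
  i=6: ✓ (witness j=6)
  i=7: ✓ (witness j=8)
  i=8: ✓ (witness j=8)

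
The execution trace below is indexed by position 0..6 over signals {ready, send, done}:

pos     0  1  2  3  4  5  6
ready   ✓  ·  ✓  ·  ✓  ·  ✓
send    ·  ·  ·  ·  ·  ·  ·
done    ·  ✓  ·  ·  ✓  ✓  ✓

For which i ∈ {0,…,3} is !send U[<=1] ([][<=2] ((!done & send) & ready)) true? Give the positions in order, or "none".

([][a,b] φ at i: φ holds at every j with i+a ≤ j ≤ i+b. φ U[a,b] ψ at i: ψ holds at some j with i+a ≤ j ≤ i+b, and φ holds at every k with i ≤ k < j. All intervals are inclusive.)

Evaluate at each i in [0,3]:
  i=0: ✗ (no rhs in [0,1])
  i=1: ✗ (no rhs in [1,2])
  i=2: ✗ (no rhs in [2,3])
  i=3: ✗ (no rhs in [3,4])

none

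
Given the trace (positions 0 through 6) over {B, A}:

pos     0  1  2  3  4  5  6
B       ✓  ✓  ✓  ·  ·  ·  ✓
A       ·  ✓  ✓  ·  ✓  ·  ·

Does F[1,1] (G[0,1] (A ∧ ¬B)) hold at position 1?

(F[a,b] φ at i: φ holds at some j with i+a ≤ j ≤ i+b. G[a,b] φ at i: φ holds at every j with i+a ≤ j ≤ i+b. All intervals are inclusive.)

Check G[0,1] (A ∧ ¬B) at each j in [2,2]:
  j=2: fails at 2
No position in the window satisfies it → formula fails.

False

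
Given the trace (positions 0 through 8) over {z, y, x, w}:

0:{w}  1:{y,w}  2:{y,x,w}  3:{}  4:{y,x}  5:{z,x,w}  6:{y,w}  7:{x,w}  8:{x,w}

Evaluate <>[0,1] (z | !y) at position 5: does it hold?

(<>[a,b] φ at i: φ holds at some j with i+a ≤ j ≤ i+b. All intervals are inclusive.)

Yes

Check (z | !y) at each j in [5,6]:
  j=5: true
  j=6: false
Found at j=5 → formula holds.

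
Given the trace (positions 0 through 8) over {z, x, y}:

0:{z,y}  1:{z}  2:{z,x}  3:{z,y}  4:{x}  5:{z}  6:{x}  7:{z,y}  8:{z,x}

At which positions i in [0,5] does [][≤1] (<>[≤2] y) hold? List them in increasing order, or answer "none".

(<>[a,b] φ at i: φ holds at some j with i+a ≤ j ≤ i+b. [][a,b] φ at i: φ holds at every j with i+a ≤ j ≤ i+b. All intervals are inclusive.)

Evaluate at each i in [0,5]:
  i=0: ✓ (all of [0,1])
  i=1: ✓ (all of [1,2])
  i=2: ✓ (all of [2,3])
  i=3: ✗ (fails at j=4)
  i=4: ✗ (fails at j=4)
  i=5: ✓ (all of [5,6])

0, 1, 2, 5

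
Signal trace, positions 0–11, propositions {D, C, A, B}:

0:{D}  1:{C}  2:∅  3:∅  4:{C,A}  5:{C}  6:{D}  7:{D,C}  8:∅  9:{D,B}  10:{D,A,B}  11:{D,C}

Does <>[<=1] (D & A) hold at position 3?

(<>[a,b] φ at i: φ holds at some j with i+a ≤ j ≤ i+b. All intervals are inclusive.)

Check (D & A) at each j in [3,4]:
  j=3: false
  j=4: false
No position in the window satisfies it → formula fails.

False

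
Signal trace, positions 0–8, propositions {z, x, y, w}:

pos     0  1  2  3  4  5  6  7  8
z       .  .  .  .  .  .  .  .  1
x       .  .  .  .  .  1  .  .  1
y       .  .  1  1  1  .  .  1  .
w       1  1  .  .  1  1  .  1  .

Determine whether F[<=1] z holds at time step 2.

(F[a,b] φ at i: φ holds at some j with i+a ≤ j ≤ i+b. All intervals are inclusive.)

Does not hold

Check z at each j in [2,3]:
  j=2: false
  j=3: false
No position in the window satisfies it → formula fails.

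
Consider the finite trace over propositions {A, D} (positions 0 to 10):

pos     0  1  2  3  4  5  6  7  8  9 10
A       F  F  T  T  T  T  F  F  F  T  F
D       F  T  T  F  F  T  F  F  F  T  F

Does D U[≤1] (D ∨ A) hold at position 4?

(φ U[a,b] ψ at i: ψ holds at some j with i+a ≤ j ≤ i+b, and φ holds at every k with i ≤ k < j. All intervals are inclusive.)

Need some j in [4,5] with (D ∨ A), and D at every k in [4,j-1].
  j=4: (D ∨ A) holds; no prefix to check → satisfied.

True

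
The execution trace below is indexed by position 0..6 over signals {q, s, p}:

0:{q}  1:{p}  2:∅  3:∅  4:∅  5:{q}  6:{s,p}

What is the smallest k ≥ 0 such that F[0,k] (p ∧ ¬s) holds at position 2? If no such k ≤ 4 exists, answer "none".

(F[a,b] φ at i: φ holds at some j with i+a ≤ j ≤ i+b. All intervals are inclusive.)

Scan j = 2,3,… for (p ∧ ¬s):
  j=2: fails
  j=3: fails
  j=4: fails
  j=5: fails
  j=6: fails
No j in [2,6] satisfies it → none.

none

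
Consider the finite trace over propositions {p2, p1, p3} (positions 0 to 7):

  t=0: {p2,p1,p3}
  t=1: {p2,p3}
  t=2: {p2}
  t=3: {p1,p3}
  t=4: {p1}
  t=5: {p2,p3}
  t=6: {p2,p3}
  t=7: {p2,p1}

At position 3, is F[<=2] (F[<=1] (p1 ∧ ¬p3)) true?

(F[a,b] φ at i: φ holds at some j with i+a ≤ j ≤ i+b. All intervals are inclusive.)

Check F[<=1] (p1 ∧ ¬p3) at each j in [3,5]:
  j=3: holds (witness at 4)
  j=4: holds (witness at 4)
  j=5: fails (none in [5,6])
Found at j=3 → formula holds.

Yes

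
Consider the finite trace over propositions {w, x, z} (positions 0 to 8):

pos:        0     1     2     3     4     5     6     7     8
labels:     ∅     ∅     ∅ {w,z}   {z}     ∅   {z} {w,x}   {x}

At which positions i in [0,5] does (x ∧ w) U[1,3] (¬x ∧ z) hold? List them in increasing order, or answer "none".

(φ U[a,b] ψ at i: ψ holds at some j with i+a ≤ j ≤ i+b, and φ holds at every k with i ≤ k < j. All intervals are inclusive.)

Evaluate at each i in [0,5]:
  i=0: ✗ (lhs fails at k=0 before rhs at j=3)
  i=1: ✗ (lhs fails at k=1 before rhs at j=3)
  i=2: ✗ (lhs fails at k=2 before rhs at j=3)
  i=3: ✗ (lhs fails at k=3 before rhs at j=4)
  i=4: ✗ (lhs fails at k=4 before rhs at j=6)
  i=5: ✗ (lhs fails at k=5 before rhs at j=6)

none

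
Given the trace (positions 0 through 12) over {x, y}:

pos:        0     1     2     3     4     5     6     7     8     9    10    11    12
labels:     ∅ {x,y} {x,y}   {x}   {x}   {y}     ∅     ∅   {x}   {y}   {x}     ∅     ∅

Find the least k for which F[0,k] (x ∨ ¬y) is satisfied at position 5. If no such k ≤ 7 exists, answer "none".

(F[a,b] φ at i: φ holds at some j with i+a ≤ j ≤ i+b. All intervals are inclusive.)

Scan j = 5,6,… for (x ∨ ¬y):
  j=5: fails
  j=6: holds
First hit at j=6, so smallest k = 6-5 = 1.

1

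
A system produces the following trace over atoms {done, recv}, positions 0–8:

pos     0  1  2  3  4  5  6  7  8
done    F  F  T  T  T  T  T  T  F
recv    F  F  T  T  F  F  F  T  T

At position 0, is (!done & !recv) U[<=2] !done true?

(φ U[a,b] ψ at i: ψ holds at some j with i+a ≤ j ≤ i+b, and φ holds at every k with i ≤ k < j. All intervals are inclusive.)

Holds

Need some j in [0,2] with !done, and (!done & !recv) at every k in [0,j-1].
  j=0: !done holds; no prefix to check → satisfied.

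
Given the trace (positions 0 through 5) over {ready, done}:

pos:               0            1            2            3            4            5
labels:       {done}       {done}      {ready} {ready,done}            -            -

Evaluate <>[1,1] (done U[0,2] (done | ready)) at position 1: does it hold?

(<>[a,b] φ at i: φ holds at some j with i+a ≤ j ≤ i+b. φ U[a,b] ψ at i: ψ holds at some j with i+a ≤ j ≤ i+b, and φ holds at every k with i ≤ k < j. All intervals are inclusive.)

Check (done U[0,2] (done | ready)) at each j in [2,2]:
  j=2: holds
Found at j=2 → formula holds.

Yes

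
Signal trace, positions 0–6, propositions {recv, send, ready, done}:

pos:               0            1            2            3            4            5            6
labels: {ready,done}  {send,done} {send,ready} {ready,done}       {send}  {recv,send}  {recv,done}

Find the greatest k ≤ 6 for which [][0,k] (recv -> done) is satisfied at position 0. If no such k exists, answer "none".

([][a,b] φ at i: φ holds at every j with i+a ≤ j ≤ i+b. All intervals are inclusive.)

(recv -> done) must hold from j=0 onward; find where it first fails.
  j=0: holds
  j=1: holds
  j=2: holds
  j=3: holds
  j=4: holds
  j=5: fails
Holds on [0,4], so largest k = 4.

4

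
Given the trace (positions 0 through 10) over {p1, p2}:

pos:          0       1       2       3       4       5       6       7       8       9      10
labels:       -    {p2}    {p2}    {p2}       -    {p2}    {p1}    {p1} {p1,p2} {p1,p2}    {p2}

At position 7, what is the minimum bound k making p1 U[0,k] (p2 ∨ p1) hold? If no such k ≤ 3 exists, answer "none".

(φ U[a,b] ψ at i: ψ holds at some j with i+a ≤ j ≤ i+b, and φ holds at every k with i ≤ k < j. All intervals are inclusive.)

0

Need earliest j ≥ 7 with (p2 ∨ p1), and p1 at every k in [7,j-1].
  j=7: rhs holds (empty prefix). k = 0.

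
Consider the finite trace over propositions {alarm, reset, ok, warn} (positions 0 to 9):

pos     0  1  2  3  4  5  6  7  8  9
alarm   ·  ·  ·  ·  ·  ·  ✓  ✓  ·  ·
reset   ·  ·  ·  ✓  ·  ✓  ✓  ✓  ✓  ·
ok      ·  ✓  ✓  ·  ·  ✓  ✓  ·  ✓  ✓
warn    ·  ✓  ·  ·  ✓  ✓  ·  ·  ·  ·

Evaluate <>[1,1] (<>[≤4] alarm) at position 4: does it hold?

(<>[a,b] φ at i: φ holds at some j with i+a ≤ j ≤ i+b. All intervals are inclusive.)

Check <>[≤4] alarm at each j in [5,5]:
  j=5: holds (witness at 6)
Found at j=5 → formula holds.

True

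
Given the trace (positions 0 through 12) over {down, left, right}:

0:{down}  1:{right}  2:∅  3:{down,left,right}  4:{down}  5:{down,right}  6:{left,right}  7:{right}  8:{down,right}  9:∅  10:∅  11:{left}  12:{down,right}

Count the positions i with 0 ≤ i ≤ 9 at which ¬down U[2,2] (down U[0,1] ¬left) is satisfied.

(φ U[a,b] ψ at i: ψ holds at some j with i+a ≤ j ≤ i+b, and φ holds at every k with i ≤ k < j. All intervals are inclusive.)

2

Evaluate at each i in [0,9]:
  i=0: ✗ (lhs fails at k=0 before rhs at j=2)
  i=1: ✓ (rhs at j=3; lhs holds on [1,2])
  i=2: ✗ (lhs fails at k=3 before rhs at j=4)
  i=3: ✗ (lhs fails at k=3 before rhs at j=5)
  i=4: ✗ (no rhs in [6,6])
  i=5: ✗ (lhs fails at k=5 before rhs at j=7)
  i=6: ✓ (rhs at j=8; lhs holds on [6,7])
  i=7: ✗ (lhs fails at k=8 before rhs at j=9)
  i=8: ✗ (lhs fails at k=8 before rhs at j=10)
  i=9: ✗ (no rhs in [11,11])
Positions where it holds: {1, 6} → 2.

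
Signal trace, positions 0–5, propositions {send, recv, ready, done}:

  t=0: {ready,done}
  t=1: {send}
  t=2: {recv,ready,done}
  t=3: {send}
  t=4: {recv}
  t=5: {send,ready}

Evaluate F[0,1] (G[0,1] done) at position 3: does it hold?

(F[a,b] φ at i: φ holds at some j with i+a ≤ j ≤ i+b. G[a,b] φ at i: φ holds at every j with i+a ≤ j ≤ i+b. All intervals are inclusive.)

False

Check G[0,1] done at each j in [3,4]:
  j=3: fails at 3
  j=4: fails at 4
No position in the window satisfies it → formula fails.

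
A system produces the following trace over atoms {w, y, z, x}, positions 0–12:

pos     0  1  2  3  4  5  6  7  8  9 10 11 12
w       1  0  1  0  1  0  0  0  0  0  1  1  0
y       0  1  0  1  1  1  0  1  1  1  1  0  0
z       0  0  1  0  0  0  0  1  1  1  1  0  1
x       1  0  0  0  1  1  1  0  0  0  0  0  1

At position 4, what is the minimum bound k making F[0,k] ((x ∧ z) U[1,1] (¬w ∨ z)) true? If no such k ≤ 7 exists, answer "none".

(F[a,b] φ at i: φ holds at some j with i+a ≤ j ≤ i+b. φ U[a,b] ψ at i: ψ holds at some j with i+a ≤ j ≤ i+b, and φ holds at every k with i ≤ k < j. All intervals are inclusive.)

none

Scan j = 4,5,… for ((x ∧ z) U[1,1] (¬w ∨ z)):
  j=4: fails
  j=5: fails
  j=6: fails
  j=7: fails
  j=8: fails
  j=9: fails
  j=10: fails
  j=11: fails
No j in [4,11] satisfies it → none.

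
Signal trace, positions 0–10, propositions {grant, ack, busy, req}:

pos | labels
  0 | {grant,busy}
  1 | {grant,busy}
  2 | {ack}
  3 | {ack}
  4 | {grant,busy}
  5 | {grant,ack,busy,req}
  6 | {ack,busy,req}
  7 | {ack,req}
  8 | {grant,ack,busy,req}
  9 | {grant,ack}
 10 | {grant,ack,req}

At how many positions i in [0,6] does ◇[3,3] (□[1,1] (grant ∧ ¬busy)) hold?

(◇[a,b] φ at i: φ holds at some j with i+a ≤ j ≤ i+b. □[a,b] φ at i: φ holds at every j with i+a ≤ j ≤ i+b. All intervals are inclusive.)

2

Evaluate at each i in [0,6]:
  i=0: ✗ (none in [3,3])
  i=1: ✗ (none in [4,4])
  i=2: ✗ (none in [5,5])
  i=3: ✗ (none in [6,6])
  i=4: ✗ (none in [7,7])
  i=5: ✓ (witness j=8)
  i=6: ✓ (witness j=9)
Positions where it holds: {5, 6} → 2.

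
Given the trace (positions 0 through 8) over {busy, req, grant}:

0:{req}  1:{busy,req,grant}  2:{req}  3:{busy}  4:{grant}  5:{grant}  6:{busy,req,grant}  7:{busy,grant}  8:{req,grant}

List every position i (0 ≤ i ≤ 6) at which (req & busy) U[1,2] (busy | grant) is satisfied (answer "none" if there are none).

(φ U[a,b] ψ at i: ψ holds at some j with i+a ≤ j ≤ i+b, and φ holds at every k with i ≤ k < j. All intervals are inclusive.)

6

Evaluate at each i in [0,6]:
  i=0: ✗ (lhs fails at k=0 before rhs at j=1)
  i=1: ✗ (lhs fails at k=2 before rhs at j=3)
  i=2: ✗ (lhs fails at k=2 before rhs at j=3)
  i=3: ✗ (lhs fails at k=3 before rhs at j=4)
  i=4: ✗ (lhs fails at k=4 before rhs at j=5)
  i=5: ✗ (lhs fails at k=5 before rhs at j=6)
  i=6: ✓ (rhs at j=7; lhs holds on [6,6])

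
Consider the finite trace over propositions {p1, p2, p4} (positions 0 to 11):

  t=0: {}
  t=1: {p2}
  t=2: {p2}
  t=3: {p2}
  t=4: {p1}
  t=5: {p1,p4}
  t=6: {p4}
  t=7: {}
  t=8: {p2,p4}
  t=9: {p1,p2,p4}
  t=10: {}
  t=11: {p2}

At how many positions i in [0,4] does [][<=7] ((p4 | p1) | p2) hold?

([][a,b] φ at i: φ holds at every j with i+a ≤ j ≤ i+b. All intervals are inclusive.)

Evaluate at each i in [0,4]:
  i=0: ✗ (fails at j=0)
  i=1: ✗ (fails at j=7)
  i=2: ✗ (fails at j=7)
  i=3: ✗ (fails at j=7)
  i=4: ✗ (fails at j=7)
Positions where it holds: {} → 0.

0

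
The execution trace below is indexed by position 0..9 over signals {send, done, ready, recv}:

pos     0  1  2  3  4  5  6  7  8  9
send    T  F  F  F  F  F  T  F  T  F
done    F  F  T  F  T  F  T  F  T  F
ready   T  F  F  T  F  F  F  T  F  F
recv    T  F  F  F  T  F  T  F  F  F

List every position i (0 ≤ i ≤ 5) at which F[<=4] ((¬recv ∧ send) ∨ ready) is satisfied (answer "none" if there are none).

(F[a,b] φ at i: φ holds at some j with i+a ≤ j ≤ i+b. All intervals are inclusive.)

Evaluate at each i in [0,5]:
  i=0: ✓ (witness j=0)
  i=1: ✓ (witness j=3)
  i=2: ✓ (witness j=3)
  i=3: ✓ (witness j=3)
  i=4: ✓ (witness j=7)
  i=5: ✓ (witness j=7)

0, 1, 2, 3, 4, 5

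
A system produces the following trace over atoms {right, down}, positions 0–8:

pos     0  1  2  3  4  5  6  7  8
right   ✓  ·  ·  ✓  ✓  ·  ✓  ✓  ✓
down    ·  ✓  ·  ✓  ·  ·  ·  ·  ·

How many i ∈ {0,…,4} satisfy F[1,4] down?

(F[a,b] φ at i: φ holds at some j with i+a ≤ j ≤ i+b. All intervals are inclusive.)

Evaluate at each i in [0,4]:
  i=0: ✓ (witness j=1)
  i=1: ✓ (witness j=3)
  i=2: ✓ (witness j=3)
  i=3: ✗ (none in [4,7])
  i=4: ✗ (none in [5,8])
Positions where it holds: {0, 1, 2} → 3.

3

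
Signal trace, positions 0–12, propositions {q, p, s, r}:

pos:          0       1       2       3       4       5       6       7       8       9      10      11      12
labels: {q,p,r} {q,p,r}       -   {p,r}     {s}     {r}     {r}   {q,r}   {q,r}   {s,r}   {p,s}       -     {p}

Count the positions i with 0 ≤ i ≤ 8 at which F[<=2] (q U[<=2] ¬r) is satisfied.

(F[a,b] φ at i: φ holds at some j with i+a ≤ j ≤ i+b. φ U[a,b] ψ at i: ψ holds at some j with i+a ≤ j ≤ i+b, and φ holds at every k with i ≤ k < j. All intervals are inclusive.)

6

Evaluate at each i in [0,8]:
  i=0: ✓ (witness j=0)
  i=1: ✓ (witness j=1)
  i=2: ✓ (witness j=2)
  i=3: ✓ (witness j=4)
  i=4: ✓ (witness j=4)
  i=5: ✗ (none in [5,7])
  i=6: ✗ (none in [6,8])
  i=7: ✗ (none in [7,9])
  i=8: ✓ (witness j=10)
Positions where it holds: {0, 1, 2, 3, 4, 8} → 6.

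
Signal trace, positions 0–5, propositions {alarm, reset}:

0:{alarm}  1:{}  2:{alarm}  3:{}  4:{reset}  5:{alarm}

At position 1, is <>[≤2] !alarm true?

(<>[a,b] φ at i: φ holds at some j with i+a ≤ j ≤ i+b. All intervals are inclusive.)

Yes

Check !alarm at each j in [1,3]:
  j=1: true
  j=2: false
  j=3: true
Found at j=1 → formula holds.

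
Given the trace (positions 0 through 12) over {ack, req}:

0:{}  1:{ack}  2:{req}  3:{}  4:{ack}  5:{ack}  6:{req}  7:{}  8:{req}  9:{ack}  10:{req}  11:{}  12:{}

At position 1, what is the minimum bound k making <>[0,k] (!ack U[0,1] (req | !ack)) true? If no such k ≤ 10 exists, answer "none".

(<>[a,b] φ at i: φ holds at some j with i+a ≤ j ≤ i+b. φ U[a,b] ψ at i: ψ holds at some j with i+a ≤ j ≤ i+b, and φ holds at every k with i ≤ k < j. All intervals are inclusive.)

Scan j = 1,2,… for (!ack U[0,1] (req | !ack)):
  j=1: fails
  j=2: holds
First hit at j=2, so smallest k = 2-1 = 1.

1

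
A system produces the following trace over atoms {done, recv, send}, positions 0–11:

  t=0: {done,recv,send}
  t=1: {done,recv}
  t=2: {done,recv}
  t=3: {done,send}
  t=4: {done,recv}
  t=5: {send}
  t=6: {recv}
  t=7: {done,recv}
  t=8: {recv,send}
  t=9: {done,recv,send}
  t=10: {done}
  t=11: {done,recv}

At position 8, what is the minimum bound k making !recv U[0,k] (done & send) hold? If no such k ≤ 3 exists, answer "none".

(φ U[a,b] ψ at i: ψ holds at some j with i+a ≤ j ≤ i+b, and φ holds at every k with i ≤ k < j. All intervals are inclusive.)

Need earliest j ≥ 8 with (done & send), and !recv at every k in [8,j-1].
  j=8: rhs fails.
  j=9: rhs holds but lhs fails at k=8.
  j=10: rhs fails.
  j=11: rhs fails.
No witness within the range → none.

none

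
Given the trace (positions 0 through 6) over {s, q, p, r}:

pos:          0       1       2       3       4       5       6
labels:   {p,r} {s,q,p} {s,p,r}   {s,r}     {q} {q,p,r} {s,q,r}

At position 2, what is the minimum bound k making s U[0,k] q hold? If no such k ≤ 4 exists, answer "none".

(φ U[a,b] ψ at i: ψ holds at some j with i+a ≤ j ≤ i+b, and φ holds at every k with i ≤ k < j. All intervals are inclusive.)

Need earliest j ≥ 2 with q, and s at every k in [2,j-1].
  j=2: rhs fails.
  j=3: rhs fails.
  j=4: rhs holds; lhs holds on [2,3]. k = 2.

2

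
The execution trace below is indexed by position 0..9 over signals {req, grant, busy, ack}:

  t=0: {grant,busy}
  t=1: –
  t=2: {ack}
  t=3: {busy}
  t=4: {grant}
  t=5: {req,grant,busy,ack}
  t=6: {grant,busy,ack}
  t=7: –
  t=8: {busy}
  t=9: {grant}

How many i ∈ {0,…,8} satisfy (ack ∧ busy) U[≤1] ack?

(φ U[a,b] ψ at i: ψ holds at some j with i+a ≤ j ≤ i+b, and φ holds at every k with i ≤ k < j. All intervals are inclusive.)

3

Evaluate at each i in [0,8]:
  i=0: ✗ (no rhs in [0,1])
  i=1: ✗ (lhs fails at k=1 before rhs at j=2)
  i=2: ✓ (rhs at j=2)
  i=3: ✗ (no rhs in [3,4])
  i=4: ✗ (lhs fails at k=4 before rhs at j=5)
  i=5: ✓ (rhs at j=5)
  i=6: ✓ (rhs at j=6)
  i=7: ✗ (no rhs in [7,8])
  i=8: ✗ (no rhs in [8,9])
Positions where it holds: {2, 5, 6} → 3.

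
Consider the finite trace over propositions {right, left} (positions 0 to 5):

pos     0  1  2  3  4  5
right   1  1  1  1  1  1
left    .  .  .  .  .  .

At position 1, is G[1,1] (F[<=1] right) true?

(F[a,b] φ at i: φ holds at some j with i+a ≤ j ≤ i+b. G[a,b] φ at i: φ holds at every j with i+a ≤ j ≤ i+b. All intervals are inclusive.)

Check F[<=1] right at every j in [2,2]:
  j=2: holds (witness at 2)
All positions satisfy it → formula holds.

Yes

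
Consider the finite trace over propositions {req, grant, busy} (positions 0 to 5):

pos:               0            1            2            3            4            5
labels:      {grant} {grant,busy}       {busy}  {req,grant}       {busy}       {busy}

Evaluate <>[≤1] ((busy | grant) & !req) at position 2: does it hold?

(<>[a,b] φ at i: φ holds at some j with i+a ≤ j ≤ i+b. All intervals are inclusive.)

Yes

Check ((busy | grant) & !req) at each j in [2,3]:
  j=2: true
  j=3: false
Found at j=2 → formula holds.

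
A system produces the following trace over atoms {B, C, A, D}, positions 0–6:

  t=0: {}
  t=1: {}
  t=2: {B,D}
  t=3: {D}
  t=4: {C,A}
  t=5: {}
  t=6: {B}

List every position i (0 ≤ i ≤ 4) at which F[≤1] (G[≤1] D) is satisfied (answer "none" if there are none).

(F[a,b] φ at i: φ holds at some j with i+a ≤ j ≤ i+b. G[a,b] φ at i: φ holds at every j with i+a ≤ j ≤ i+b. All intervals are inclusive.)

1, 2

Evaluate at each i in [0,4]:
  i=0: ✗ (none in [0,1])
  i=1: ✓ (witness j=2)
  i=2: ✓ (witness j=2)
  i=3: ✗ (none in [3,4])
  i=4: ✗ (none in [4,5])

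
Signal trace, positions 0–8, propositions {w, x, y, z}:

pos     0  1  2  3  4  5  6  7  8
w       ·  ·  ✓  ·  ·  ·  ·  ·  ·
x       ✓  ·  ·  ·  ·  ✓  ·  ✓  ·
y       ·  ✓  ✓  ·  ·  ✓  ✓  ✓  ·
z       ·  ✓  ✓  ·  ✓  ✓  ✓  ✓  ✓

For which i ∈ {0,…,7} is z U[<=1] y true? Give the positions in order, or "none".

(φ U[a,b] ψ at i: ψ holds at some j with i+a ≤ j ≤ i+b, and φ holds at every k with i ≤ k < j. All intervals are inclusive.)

Evaluate at each i in [0,7]:
  i=0: ✗ (lhs fails at k=0 before rhs at j=1)
  i=1: ✓ (rhs at j=1)
  i=2: ✓ (rhs at j=2)
  i=3: ✗ (no rhs in [3,4])
  i=4: ✓ (rhs at j=5; lhs holds on [4,4])
  i=5: ✓ (rhs at j=5)
  i=6: ✓ (rhs at j=6)
  i=7: ✓ (rhs at j=7)

1, 2, 4, 5, 6, 7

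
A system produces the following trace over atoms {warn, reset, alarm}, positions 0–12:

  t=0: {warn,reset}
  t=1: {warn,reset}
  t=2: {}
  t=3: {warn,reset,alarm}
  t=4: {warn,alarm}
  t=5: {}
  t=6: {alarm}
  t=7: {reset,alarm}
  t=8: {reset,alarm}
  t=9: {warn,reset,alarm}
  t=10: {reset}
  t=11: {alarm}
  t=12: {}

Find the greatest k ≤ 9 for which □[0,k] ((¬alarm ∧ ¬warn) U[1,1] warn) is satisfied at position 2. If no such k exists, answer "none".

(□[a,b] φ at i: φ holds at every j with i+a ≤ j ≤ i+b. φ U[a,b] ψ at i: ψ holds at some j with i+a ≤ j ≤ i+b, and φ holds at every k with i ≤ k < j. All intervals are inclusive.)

((¬alarm ∧ ¬warn) U[1,1] warn) must hold from j=2 onward; find where it first fails.
  j=2: holds
  j=3: fails
Holds on [2,2], so largest k = 0.

0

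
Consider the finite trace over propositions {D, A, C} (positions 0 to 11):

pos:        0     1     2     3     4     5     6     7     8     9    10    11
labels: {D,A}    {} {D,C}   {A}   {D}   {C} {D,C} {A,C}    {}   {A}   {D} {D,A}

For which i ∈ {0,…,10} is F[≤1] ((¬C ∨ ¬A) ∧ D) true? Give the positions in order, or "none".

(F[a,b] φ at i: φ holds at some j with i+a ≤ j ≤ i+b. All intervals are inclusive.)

0, 1, 2, 3, 4, 5, 6, 9, 10

Evaluate at each i in [0,10]:
  i=0: ✓ (witness j=0)
  i=1: ✓ (witness j=2)
  i=2: ✓ (witness j=2)
  i=3: ✓ (witness j=4)
  i=4: ✓ (witness j=4)
  i=5: ✓ (witness j=6)
  i=6: ✓ (witness j=6)
  i=7: ✗ (none in [7,8])
  i=8: ✗ (none in [8,9])
  i=9: ✓ (witness j=10)
  i=10: ✓ (witness j=10)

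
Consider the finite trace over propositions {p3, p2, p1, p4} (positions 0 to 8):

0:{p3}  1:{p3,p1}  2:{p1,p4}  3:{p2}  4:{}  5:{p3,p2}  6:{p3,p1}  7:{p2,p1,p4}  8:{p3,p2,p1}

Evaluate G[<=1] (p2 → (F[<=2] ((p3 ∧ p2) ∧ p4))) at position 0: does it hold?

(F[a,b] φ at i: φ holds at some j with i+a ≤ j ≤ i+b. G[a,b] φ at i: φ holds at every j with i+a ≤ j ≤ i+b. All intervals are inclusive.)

True

Check (p2 → (F[<=2] ((p3 ∧ p2) ∧ p4))) at every j in [0,1]:
  j=0: antecedent false → ✓
  j=1: antecedent false → ✓
All positions satisfy it → formula holds.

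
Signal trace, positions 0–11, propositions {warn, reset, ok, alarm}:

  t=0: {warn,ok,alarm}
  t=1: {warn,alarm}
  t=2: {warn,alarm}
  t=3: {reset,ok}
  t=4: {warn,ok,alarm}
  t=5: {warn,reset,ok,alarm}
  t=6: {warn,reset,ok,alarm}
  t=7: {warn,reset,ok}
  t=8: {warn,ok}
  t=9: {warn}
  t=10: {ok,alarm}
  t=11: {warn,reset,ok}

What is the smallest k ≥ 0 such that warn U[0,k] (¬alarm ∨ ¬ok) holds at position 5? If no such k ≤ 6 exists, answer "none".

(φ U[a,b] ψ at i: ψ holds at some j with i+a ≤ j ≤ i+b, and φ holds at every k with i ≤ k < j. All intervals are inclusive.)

Need earliest j ≥ 5 with (¬alarm ∨ ¬ok), and warn at every k in [5,j-1].
  j=5: rhs fails.
  j=6: rhs fails.
  j=7: rhs holds; lhs holds on [5,6]. k = 2.

2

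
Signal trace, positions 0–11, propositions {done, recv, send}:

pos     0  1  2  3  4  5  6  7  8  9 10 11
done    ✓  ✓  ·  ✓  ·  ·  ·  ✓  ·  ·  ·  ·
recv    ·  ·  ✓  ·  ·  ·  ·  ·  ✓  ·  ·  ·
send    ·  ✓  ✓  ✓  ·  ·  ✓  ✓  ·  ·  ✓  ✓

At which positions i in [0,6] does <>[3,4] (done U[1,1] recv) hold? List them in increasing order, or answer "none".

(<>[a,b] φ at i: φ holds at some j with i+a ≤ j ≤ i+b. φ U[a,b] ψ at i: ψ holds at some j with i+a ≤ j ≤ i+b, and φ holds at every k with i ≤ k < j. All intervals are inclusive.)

3, 4

Evaluate at each i in [0,6]:
  i=0: ✗ (none in [3,4])
  i=1: ✗ (none in [4,5])
  i=2: ✗ (none in [5,6])
  i=3: ✓ (witness j=7)
  i=4: ✓ (witness j=7)
  i=5: ✗ (none in [8,9])
  i=6: ✗ (none in [9,10])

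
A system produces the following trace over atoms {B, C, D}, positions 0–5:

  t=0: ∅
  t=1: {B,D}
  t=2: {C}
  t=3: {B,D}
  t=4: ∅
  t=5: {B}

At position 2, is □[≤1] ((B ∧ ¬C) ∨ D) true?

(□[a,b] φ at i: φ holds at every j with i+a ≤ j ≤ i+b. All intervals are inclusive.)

No

Check ((B ∧ ¬C) ∨ D) at every j in [2,3]:
  j=2: false
  j=3: true
Fails at j=2 → formula fails.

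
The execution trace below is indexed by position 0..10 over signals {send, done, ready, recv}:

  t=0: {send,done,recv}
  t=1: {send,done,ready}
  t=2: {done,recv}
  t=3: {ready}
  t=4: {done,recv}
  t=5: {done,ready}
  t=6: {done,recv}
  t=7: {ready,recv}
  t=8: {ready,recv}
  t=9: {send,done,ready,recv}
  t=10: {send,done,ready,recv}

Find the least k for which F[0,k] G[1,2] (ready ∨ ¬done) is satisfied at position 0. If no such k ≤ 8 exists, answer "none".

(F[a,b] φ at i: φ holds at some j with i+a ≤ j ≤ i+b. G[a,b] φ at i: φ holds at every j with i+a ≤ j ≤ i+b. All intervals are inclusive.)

Scan j = 0,1,… for G[1,2] (ready ∨ ¬done):
  j=0: fails
  j=1: fails
  j=2: fails
  j=3: fails
  j=4: fails
  j=5: fails
  j=6: holds
First hit at j=6, so smallest k = 6-0 = 6.

6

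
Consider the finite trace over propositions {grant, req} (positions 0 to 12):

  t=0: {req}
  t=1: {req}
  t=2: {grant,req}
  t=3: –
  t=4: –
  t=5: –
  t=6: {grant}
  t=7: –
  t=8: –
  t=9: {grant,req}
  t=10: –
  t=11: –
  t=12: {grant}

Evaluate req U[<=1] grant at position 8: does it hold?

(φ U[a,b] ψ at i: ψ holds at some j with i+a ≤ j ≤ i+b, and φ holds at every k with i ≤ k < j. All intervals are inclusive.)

Need some j in [8,9] with grant, and req at every k in [8,j-1].
  j=8: grant false.
  j=9: grant holds, but req fails at k=8 → not this j.
No j in the window works → until fails.

No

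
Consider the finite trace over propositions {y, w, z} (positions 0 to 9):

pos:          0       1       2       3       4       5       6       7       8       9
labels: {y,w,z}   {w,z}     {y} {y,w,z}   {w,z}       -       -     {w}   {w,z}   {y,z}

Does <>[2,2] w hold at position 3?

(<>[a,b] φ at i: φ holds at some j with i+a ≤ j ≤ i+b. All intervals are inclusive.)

No

Check w at each j in [5,5]:
  j=5: false
No position in the window satisfies it → formula fails.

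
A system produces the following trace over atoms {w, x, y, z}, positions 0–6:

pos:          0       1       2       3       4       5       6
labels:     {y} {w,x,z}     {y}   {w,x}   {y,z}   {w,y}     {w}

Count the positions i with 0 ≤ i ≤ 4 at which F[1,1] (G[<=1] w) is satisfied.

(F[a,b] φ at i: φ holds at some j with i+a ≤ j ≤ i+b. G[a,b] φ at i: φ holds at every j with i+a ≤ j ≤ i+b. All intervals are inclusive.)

Evaluate at each i in [0,4]:
  i=0: ✗ (none in [1,1])
  i=1: ✗ (none in [2,2])
  i=2: ✗ (none in [3,3])
  i=3: ✗ (none in [4,4])
  i=4: ✓ (witness j=5)
Positions where it holds: {4} → 1.

1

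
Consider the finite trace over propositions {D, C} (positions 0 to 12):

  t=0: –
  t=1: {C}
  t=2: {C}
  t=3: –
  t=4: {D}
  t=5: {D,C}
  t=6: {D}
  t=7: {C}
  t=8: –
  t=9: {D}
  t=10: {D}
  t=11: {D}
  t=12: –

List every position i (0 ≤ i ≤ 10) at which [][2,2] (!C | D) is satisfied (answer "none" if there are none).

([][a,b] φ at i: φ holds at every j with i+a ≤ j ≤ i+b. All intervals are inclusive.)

1, 2, 3, 4, 6, 7, 8, 9, 10

Evaluate at each i in [0,10]:
  i=0: ✗ (fails at j=2)
  i=1: ✓ (all of [3,3])
  i=2: ✓ (all of [4,4])
  i=3: ✓ (all of [5,5])
  i=4: ✓ (all of [6,6])
  i=5: ✗ (fails at j=7)
  i=6: ✓ (all of [8,8])
  i=7: ✓ (all of [9,9])
  i=8: ✓ (all of [10,10])
  i=9: ✓ (all of [11,11])
  i=10: ✓ (all of [12,12])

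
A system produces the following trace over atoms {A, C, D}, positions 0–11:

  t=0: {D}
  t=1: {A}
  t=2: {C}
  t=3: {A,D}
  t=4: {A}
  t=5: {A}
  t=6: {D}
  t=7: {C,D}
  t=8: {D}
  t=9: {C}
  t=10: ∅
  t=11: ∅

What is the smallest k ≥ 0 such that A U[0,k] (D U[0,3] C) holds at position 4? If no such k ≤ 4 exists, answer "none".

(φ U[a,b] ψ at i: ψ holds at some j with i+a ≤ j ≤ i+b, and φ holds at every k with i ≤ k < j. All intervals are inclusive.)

2

Need earliest j ≥ 4 with (D U[0,3] C), and A at every k in [4,j-1].
  j=4: rhs fails.
  j=5: rhs fails.
  j=6: rhs holds; lhs holds on [4,5]. k = 2.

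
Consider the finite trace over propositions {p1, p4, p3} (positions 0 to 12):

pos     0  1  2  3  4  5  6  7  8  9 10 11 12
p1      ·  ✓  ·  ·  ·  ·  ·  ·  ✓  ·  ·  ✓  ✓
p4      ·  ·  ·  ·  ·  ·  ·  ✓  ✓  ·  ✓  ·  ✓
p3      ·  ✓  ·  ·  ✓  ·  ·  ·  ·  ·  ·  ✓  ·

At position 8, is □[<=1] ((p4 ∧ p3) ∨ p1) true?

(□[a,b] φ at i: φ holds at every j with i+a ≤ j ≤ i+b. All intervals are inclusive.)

Does not hold

Check ((p4 ∧ p3) ∨ p1) at every j in [8,9]:
  j=8: true
  j=9: false
Fails at j=9 → formula fails.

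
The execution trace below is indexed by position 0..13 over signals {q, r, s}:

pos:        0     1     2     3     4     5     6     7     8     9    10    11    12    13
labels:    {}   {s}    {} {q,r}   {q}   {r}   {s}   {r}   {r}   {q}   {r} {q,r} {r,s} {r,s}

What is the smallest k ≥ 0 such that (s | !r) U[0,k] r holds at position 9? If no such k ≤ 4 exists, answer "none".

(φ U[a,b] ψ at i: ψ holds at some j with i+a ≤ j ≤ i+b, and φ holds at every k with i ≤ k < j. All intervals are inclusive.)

Need earliest j ≥ 9 with r, and (s | !r) at every k in [9,j-1].
  j=9: rhs fails.
  j=10: rhs holds; lhs holds on [9,9]. k = 1.

1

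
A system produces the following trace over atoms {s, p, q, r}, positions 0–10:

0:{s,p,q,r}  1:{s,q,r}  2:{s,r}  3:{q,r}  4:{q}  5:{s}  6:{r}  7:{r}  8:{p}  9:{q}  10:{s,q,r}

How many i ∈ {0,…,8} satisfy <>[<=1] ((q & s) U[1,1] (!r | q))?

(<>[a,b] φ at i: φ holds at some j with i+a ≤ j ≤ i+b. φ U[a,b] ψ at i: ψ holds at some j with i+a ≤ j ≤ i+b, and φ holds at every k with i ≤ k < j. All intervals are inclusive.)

1

Evaluate at each i in [0,8]:
  i=0: ✓ (witness j=0)
  i=1: ✗ (none in [1,2])
  i=2: ✗ (none in [2,3])
  i=3: ✗ (none in [3,4])
  i=4: ✗ (none in [4,5])
  i=5: ✗ (none in [5,6])
  i=6: ✗ (none in [6,7])
  i=7: ✗ (none in [7,8])
  i=8: ✗ (none in [8,9])
Positions where it holds: {0} → 1.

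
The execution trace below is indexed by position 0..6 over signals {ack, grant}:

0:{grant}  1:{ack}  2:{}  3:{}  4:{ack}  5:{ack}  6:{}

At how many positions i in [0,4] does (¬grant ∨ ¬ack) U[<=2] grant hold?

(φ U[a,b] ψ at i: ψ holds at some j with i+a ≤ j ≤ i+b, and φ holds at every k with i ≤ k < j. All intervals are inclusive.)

Evaluate at each i in [0,4]:
  i=0: ✓ (rhs at j=0)
  i=1: ✗ (no rhs in [1,3])
  i=2: ✗ (no rhs in [2,4])
  i=3: ✗ (no rhs in [3,5])
  i=4: ✗ (no rhs in [4,6])
Positions where it holds: {0} → 1.

1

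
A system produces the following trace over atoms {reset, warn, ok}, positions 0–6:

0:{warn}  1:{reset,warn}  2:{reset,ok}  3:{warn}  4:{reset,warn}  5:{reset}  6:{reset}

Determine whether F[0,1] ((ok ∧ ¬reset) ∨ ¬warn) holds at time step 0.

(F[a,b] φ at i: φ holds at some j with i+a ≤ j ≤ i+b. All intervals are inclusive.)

Check ((ok ∧ ¬reset) ∨ ¬warn) at each j in [0,1]:
  j=0: false
  j=1: false
No position in the window satisfies it → formula fails.

No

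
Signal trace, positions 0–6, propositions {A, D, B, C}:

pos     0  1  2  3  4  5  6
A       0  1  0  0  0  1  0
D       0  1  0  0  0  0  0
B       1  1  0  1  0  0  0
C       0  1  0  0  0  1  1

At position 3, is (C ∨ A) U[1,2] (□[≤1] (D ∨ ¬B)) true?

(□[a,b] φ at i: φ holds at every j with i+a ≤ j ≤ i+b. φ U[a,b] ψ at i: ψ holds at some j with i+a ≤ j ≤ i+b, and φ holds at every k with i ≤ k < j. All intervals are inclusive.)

Does not hold

Need some j in [4,5] with □[≤1] (D ∨ ¬B), and (C ∨ A) at every k in [3,j-1].
  j=4: □[≤1] (D ∨ ¬B) holds, but (C ∨ A) fails at k=3 → not this j.
  j=5: □[≤1] (D ∨ ¬B) holds, but (C ∨ A) fails at k=3 → not this j.
No j in the window works → until fails.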